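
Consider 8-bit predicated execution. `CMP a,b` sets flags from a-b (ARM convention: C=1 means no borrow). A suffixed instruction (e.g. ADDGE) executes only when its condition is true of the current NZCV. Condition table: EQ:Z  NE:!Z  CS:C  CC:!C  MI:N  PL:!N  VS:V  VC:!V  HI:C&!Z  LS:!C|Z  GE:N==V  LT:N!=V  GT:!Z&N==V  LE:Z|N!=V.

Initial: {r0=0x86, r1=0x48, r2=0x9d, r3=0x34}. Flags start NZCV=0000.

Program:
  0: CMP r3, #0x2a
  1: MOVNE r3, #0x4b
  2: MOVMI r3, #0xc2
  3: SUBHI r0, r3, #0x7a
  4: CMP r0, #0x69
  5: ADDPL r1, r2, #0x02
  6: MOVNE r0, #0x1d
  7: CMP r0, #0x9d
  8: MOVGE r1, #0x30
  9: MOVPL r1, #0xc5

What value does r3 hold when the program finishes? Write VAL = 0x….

[0] flags=0010 → (cmp)
[1] flags=0010 NE?T → r3=0x4b
[2] flags=0010 MI?F → skip
[3] flags=0010 HI?T → r0=0xd1
[4] flags=0011 → (cmp)
[5] flags=0011 PL?T → r1=0x9f
[6] flags=0011 NE?T → r0=0x1d
[7] flags=1001 → (cmp)
[8] flags=1001 GE?T → r1=0x30
[9] flags=1001 PL?F → skip

VAL = 0x4b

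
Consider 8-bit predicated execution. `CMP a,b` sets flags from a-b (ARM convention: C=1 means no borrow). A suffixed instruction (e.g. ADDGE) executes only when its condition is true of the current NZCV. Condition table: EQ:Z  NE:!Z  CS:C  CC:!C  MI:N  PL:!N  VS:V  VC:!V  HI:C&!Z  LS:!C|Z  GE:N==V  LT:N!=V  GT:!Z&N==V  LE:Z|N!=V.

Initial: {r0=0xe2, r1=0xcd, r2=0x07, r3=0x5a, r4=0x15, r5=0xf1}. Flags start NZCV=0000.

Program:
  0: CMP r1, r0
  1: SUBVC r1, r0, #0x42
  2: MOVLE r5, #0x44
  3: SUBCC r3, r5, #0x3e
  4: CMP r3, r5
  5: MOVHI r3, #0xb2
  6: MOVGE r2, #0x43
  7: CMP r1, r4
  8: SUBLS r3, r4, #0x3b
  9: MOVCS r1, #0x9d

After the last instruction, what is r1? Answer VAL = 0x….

VAL = 0x9d

0: ✓ CMP  NZCV=1000
1: ✓ SUBVC  r1←0xa0
2: ✓ MOVLE  r5←0x44
3: ✓ SUBCC  r3←0x06
4: ✓ CMP  NZCV=1000
5: · MOVHI
6: · MOVGE
7: ✓ CMP  NZCV=1010
8: · SUBLS
9: ✓ MOVCS  r1←0x9d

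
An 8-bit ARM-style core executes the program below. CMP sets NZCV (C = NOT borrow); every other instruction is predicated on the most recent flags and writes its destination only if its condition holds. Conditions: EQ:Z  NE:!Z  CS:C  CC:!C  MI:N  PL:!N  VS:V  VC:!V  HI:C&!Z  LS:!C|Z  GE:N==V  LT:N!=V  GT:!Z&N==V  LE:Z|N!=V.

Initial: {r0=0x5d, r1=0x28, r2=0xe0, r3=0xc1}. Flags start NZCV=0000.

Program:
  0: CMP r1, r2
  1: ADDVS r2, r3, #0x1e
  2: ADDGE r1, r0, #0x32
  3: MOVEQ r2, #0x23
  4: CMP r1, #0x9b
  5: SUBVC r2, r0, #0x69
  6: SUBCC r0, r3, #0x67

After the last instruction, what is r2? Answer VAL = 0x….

[0] flags=0000 → (cmp)
[1] flags=0000 VS?F → skip
[2] flags=0000 GE?T → r1=0x8f
[3] flags=0000 EQ?F → skip
[4] flags=1000 → (cmp)
[5] flags=1000 VC?T → r2=0xf4
[6] flags=1000 CC?T → r0=0x5a

VAL = 0xf4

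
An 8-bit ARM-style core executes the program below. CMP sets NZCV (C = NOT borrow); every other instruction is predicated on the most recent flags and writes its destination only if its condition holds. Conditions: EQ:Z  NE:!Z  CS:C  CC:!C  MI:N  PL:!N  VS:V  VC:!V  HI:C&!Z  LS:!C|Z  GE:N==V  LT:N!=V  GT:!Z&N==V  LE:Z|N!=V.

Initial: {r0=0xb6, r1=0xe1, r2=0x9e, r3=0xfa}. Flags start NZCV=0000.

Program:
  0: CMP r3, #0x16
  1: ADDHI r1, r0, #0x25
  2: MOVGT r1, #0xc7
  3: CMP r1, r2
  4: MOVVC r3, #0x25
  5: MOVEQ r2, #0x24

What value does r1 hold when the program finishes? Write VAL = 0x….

VAL = 0xdb

[0] flags=1010 → (cmp)
[1] flags=1010 HI?T → r1=0xdb
[2] flags=1010 GT?F → skip
[3] flags=0010 → (cmp)
[4] flags=0010 VC?T → r3=0x25
[5] flags=0010 EQ?F → skip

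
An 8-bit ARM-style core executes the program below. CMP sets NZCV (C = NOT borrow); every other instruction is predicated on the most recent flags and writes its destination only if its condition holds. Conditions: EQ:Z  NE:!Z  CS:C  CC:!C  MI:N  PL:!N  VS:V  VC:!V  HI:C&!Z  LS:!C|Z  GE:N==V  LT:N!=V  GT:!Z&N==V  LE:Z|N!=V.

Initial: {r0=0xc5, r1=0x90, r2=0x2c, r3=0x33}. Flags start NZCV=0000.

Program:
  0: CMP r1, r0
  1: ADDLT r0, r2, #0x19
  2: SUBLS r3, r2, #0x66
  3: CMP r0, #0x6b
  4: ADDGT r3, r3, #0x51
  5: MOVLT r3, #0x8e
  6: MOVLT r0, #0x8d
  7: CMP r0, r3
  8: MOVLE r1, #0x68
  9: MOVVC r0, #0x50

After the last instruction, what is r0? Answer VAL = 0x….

0: ✓ CMP  NZCV=1000
1: ✓ ADDLT  r0←0x45
2: ✓ SUBLS  r3←0xc6
3: ✓ CMP  NZCV=1000
4: · ADDGT
5: ✓ MOVLT  r3←0x8e
6: ✓ MOVLT  r0←0x8d
7: ✓ CMP  NZCV=1000
8: ✓ MOVLE  r1←0x68
9: ✓ MOVVC  r0←0x50

VAL = 0x50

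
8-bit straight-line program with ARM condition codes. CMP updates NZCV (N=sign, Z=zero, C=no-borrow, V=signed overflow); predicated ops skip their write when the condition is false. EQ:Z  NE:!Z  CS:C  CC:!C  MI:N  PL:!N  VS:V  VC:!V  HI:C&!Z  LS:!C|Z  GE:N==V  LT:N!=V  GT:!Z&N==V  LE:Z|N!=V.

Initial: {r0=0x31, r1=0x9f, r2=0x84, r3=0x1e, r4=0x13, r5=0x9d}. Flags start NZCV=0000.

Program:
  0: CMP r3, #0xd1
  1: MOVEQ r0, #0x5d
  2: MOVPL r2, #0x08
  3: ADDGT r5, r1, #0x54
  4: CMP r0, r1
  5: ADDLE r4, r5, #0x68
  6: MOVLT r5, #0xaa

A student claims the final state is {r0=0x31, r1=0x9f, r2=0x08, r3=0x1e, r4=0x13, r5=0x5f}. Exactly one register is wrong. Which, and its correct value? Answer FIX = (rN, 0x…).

FIX = (r5, 0xf3)

[0] flags=0000 → (cmp)
[1] flags=0000 EQ?F → skip
[2] flags=0000 PL?T → r2=0x08
[3] flags=0000 GT?T → r5=0xf3
[4] flags=1001 → (cmp)
[5] flags=1001 LE?F → skip
[6] flags=1001 LT?F → skip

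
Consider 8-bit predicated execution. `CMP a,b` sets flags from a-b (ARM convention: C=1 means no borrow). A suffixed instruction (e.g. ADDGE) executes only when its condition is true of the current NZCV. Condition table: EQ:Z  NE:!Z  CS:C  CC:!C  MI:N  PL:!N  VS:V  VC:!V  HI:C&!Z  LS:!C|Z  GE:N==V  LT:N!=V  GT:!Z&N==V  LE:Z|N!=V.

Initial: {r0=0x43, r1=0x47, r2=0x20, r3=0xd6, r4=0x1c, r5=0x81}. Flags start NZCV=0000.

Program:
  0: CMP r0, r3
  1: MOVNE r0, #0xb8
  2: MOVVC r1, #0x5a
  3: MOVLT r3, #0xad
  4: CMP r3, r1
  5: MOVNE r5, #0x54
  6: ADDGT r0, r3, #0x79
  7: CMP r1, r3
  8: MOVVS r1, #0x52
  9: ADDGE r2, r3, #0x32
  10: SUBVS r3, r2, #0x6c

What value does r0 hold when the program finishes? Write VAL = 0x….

0: ✓ CMP  NZCV=0000
1: ✓ MOVNE  r0←0xb8
2: ✓ MOVVC  r1←0x5a
3: · MOVLT
4: ✓ CMP  NZCV=0011
5: ✓ MOVNE  r5←0x54
6: · ADDGT
7: ✓ CMP  NZCV=1001
8: ✓ MOVVS  r1←0x52
9: ✓ ADDGE  r2←0x08
10: ✓ SUBVS  r3←0x9c

VAL = 0xb8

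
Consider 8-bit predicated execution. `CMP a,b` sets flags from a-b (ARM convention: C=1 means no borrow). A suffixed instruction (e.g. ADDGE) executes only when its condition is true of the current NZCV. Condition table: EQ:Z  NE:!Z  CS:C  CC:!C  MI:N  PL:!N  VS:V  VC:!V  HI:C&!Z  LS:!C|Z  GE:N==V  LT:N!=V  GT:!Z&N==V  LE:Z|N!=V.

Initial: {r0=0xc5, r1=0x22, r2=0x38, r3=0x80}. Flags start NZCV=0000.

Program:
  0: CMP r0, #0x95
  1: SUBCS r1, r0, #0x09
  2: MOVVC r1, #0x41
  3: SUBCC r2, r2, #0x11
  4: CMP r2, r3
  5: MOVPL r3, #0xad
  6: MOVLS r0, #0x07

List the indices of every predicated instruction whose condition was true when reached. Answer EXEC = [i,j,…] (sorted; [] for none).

EXEC = [1,2,6]

0: ✓ CMP  NZCV=0010
1: ✓ SUBCS  r1←0xbc
2: ✓ MOVVC  r1←0x41
3: · SUBCC
4: ✓ CMP  NZCV=1001
5: · MOVPL
6: ✓ MOVLS  r0←0x07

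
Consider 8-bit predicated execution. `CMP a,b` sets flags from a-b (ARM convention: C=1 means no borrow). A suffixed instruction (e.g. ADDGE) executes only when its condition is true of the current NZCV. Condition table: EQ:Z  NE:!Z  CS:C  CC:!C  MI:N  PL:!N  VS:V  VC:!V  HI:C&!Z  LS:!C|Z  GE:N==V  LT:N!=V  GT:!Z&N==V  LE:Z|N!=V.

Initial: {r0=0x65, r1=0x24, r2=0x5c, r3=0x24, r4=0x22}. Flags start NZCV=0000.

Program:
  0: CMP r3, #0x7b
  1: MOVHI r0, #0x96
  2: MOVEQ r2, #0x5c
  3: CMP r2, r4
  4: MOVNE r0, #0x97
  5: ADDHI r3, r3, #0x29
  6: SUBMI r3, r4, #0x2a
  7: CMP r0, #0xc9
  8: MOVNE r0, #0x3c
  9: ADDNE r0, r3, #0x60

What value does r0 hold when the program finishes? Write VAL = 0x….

VAL = 0xad

0: ✓ CMP  NZCV=1000
1: · MOVHI
2: · MOVEQ
3: ✓ CMP  NZCV=0010
4: ✓ MOVNE  r0←0x97
5: ✓ ADDHI  r3←0x4d
6: · SUBMI
7: ✓ CMP  NZCV=1000
8: ✓ MOVNE  r0←0x3c
9: ✓ ADDNE  r0←0xad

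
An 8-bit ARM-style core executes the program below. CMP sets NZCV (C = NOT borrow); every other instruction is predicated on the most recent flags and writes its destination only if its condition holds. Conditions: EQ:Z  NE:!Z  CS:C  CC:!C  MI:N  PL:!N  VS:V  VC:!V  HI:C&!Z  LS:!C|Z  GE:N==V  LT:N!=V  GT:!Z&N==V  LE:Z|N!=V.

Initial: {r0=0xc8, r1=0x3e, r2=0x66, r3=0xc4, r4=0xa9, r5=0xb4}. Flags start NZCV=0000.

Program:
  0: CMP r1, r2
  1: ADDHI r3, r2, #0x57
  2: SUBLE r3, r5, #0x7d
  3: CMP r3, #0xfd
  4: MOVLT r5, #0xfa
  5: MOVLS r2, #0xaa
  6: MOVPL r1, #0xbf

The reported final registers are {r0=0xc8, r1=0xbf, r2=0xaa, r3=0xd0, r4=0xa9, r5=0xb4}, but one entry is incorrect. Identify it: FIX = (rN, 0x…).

FIX = (r3, 0x37)

[0] flags=1000 → (cmp)
[1] flags=1000 HI?F → skip
[2] flags=1000 LE?T → r3=0x37
[3] flags=0000 → (cmp)
[4] flags=0000 LT?F → skip
[5] flags=0000 LS?T → r2=0xaa
[6] flags=0000 PL?T → r1=0xbf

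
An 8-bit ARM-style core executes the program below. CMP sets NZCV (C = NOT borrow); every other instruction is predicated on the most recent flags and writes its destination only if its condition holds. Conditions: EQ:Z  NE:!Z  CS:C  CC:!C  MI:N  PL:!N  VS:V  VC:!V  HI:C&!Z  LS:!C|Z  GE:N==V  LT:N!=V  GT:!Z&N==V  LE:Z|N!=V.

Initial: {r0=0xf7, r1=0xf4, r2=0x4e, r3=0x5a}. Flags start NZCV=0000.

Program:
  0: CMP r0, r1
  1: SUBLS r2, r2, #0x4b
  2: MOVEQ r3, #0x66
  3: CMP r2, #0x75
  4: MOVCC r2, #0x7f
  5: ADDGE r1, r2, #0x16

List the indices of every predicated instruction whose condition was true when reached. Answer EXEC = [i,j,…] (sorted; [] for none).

0: ✓ CMP  NZCV=0010
1: · SUBLS
2: · MOVEQ
3: ✓ CMP  NZCV=1000
4: ✓ MOVCC  r2←0x7f
5: · ADDGE

EXEC = [4]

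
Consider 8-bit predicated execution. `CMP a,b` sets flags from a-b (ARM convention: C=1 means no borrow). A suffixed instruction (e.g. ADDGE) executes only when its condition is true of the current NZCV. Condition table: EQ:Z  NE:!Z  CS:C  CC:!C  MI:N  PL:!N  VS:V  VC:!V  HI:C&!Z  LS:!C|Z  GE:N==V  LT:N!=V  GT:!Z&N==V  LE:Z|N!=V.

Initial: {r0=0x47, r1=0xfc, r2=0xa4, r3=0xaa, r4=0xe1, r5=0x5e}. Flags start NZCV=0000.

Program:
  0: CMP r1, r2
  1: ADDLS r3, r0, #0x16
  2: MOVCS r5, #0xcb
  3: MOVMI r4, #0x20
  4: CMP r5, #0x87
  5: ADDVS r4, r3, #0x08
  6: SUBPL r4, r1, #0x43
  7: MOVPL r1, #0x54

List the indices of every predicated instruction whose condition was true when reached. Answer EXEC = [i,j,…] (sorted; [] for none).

0: ✓ CMP  NZCV=0010
1: · ADDLS
2: ✓ MOVCS  r5←0xcb
3: · MOVMI
4: ✓ CMP  NZCV=0010
5: · ADDVS
6: ✓ SUBPL  r4←0xb9
7: ✓ MOVPL  r1←0x54

EXEC = [2,6,7]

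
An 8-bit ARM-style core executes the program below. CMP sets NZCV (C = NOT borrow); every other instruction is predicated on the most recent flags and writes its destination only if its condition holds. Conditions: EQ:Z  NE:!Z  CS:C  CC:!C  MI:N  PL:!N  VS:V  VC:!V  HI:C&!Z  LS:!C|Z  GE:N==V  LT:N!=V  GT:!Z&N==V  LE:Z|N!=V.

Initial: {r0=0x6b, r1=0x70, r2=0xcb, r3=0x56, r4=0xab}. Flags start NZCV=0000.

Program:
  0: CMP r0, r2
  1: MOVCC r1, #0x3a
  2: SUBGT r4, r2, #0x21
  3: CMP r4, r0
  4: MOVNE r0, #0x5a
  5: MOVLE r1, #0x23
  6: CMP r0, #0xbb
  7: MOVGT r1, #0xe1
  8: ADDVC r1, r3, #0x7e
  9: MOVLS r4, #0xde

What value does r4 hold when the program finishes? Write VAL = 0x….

VAL = 0xde

0: ✓ CMP  NZCV=1001
1: ✓ MOVCC  r1←0x3a
2: ✓ SUBGT  r4←0xaa
3: ✓ CMP  NZCV=0011
4: ✓ MOVNE  r0←0x5a
5: ✓ MOVLE  r1←0x23
6: ✓ CMP  NZCV=1001
7: ✓ MOVGT  r1←0xe1
8: · ADDVC
9: ✓ MOVLS  r4←0xde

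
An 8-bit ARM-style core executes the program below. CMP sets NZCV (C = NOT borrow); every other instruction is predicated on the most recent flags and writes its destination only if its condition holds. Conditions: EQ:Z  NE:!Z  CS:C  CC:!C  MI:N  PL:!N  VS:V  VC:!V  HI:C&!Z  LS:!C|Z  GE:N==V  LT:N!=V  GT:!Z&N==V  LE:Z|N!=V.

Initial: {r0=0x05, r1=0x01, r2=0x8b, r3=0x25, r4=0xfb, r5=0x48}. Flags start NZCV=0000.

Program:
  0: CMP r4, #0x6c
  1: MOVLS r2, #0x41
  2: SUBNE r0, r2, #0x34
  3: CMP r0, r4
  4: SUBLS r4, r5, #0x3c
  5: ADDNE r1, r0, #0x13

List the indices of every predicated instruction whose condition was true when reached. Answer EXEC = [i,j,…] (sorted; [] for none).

0: ✓ CMP  NZCV=1010
1: · MOVLS
2: ✓ SUBNE  r0←0x57
3: ✓ CMP  NZCV=0000
4: ✓ SUBLS  r4←0x0c
5: ✓ ADDNE  r1←0x6a

EXEC = [2,4,5]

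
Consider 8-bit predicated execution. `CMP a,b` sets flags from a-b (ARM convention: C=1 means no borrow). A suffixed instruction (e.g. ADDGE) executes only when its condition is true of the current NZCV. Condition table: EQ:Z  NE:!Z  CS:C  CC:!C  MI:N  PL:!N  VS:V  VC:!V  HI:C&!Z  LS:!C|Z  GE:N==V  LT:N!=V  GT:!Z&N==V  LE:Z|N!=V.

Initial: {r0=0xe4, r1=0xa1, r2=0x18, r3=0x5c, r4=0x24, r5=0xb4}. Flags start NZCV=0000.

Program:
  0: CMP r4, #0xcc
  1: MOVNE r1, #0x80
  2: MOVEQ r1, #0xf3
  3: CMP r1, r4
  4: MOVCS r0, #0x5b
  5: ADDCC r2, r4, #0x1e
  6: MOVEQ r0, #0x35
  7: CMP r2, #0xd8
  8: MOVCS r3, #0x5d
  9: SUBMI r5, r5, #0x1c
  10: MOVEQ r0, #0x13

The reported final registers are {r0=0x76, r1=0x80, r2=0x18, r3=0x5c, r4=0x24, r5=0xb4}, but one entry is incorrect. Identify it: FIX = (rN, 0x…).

FIX = (r0, 0x5b)

0: ✓ CMP  NZCV=0000
1: ✓ MOVNE  r1←0x80
2: · MOVEQ
3: ✓ CMP  NZCV=0011
4: ✓ MOVCS  r0←0x5b
5: · ADDCC
6: · MOVEQ
7: ✓ CMP  NZCV=0000
8: · MOVCS
9: · SUBMI
10: · MOVEQ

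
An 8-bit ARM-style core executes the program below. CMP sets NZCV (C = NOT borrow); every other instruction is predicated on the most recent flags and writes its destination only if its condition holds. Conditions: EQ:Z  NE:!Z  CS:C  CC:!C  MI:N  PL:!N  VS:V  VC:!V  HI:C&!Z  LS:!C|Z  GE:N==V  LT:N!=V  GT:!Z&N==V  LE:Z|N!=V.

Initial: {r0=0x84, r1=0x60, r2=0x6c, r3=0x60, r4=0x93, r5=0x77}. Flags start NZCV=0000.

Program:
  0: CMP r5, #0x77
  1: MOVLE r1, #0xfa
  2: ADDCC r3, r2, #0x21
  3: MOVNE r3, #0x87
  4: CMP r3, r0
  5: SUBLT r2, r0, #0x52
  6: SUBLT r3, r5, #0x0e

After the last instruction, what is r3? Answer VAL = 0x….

0: ✓ CMP  NZCV=0110
1: ✓ MOVLE  r1←0xfa
2: · ADDCC
3: · MOVNE
4: ✓ CMP  NZCV=1001
5: · SUBLT
6: · SUBLT

VAL = 0x60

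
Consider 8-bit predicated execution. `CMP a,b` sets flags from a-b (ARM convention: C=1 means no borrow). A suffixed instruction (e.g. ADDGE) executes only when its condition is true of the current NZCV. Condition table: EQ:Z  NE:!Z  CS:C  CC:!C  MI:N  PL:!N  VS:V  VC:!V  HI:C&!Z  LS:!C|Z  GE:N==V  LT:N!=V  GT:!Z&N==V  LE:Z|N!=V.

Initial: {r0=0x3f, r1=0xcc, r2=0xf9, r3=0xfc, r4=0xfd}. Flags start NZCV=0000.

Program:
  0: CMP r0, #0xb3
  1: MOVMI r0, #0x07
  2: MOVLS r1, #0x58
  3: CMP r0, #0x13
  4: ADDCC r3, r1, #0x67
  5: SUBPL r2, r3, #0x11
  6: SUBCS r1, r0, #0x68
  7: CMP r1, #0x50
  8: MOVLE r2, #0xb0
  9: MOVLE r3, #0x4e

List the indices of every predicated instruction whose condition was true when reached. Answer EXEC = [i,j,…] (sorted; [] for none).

[0] flags=1001 → (cmp)
[1] flags=1001 MI?T → r0=0x07
[2] flags=1001 LS?T → r1=0x58
[3] flags=1000 → (cmp)
[4] flags=1000 CC?T → r3=0xbf
[5] flags=1000 PL?F → skip
[6] flags=1000 CS?F → skip
[7] flags=0010 → (cmp)
[8] flags=0010 LE?F → skip
[9] flags=0010 LE?F → skip

EXEC = [1,2,4]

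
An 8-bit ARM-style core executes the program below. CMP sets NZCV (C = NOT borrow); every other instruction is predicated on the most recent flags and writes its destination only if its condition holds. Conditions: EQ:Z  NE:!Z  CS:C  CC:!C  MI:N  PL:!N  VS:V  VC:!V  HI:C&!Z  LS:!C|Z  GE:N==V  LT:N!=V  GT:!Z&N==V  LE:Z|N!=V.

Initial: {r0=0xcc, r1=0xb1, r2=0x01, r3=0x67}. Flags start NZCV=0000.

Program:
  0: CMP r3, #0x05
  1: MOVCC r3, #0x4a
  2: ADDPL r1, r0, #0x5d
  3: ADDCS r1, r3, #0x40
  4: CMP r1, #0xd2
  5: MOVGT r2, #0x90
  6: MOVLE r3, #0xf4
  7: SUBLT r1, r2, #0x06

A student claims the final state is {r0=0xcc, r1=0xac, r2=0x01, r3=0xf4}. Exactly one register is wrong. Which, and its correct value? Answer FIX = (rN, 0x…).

0: ✓ CMP  NZCV=0010
1: · MOVCC
2: ✓ ADDPL  r1←0x29
3: ✓ ADDCS  r1←0xa7
4: ✓ CMP  NZCV=1000
5: · MOVGT
6: ✓ MOVLE  r3←0xf4
7: ✓ SUBLT  r1←0xfb

FIX = (r1, 0xfb)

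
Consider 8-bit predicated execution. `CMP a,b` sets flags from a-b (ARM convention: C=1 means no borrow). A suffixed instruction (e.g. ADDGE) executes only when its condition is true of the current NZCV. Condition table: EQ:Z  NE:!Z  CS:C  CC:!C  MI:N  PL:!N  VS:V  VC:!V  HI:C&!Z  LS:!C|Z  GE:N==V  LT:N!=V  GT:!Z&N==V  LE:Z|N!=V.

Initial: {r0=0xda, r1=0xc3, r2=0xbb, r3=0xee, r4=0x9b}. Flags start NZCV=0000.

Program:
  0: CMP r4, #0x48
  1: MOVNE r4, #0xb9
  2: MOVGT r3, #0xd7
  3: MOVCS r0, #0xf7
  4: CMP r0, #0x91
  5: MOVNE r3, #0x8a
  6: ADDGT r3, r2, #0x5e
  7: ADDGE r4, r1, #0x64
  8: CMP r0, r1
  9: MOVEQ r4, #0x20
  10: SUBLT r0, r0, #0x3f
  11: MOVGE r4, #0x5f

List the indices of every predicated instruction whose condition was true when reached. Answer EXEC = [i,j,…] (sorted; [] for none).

EXEC = [1,3,5,6,7,11]

0: ✓ CMP  NZCV=0011
1: ✓ MOVNE  r4←0xb9
2: · MOVGT
3: ✓ MOVCS  r0←0xf7
4: ✓ CMP  NZCV=0010
5: ✓ MOVNE  r3←0x8a
6: ✓ ADDGT  r3←0x19
7: ✓ ADDGE  r4←0x27
8: ✓ CMP  NZCV=0010
9: · MOVEQ
10: · SUBLT
11: ✓ MOVGE  r4←0x5f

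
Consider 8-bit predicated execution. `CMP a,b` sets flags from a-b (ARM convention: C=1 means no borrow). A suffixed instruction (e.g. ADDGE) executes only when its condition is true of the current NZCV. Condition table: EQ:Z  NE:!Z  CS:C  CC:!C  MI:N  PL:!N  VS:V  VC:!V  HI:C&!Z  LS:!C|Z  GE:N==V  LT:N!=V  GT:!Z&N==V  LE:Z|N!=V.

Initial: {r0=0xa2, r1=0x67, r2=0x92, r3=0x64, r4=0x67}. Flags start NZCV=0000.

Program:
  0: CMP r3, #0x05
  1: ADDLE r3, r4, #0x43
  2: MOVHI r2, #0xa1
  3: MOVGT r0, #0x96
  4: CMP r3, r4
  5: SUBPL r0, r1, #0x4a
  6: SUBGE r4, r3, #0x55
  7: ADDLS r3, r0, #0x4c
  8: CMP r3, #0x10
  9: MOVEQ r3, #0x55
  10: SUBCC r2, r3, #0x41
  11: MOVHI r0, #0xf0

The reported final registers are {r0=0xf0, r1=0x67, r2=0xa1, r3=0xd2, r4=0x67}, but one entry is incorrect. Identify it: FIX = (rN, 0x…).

FIX = (r3, 0xe2)

0: ✓ CMP  NZCV=0010
1: · ADDLE
2: ✓ MOVHI  r2←0xa1
3: ✓ MOVGT  r0←0x96
4: ✓ CMP  NZCV=1000
5: · SUBPL
6: · SUBGE
7: ✓ ADDLS  r3←0xe2
8: ✓ CMP  NZCV=1010
9: · MOVEQ
10: · SUBCC
11: ✓ MOVHI  r0←0xf0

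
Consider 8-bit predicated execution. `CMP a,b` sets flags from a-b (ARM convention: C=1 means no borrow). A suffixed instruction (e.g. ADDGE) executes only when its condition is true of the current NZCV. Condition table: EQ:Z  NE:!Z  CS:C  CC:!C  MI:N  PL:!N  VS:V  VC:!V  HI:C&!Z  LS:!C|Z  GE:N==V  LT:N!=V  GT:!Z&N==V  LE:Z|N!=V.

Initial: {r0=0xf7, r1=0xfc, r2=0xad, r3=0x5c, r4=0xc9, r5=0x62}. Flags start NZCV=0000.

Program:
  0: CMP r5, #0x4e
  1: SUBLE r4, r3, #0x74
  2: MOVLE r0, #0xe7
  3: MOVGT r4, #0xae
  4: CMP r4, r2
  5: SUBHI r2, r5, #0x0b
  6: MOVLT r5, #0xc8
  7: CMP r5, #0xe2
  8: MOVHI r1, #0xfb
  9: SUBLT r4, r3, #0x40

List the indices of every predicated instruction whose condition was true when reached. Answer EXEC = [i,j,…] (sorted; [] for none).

0: ✓ CMP  NZCV=0010
1: · SUBLE
2: · MOVLE
3: ✓ MOVGT  r4←0xae
4: ✓ CMP  NZCV=0010
5: ✓ SUBHI  r2←0x57
6: · MOVLT
7: ✓ CMP  NZCV=1001
8: · MOVHI
9: · SUBLT

EXEC = [3,5]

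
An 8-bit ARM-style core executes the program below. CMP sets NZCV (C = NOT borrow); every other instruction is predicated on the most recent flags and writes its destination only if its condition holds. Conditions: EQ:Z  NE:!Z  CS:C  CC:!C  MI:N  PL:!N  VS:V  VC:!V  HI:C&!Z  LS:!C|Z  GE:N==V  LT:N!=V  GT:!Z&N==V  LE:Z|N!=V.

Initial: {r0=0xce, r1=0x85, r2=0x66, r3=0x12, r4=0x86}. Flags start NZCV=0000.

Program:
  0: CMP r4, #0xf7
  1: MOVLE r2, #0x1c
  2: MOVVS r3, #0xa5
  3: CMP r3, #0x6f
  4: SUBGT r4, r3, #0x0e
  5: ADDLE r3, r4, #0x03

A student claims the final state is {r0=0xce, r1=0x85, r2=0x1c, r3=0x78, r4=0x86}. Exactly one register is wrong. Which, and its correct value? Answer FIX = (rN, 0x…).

FIX = (r3, 0x89)

0: ✓ CMP  NZCV=1000
1: ✓ MOVLE  r2←0x1c
2: · MOVVS
3: ✓ CMP  NZCV=1000
4: · SUBGT
5: ✓ ADDLE  r3←0x89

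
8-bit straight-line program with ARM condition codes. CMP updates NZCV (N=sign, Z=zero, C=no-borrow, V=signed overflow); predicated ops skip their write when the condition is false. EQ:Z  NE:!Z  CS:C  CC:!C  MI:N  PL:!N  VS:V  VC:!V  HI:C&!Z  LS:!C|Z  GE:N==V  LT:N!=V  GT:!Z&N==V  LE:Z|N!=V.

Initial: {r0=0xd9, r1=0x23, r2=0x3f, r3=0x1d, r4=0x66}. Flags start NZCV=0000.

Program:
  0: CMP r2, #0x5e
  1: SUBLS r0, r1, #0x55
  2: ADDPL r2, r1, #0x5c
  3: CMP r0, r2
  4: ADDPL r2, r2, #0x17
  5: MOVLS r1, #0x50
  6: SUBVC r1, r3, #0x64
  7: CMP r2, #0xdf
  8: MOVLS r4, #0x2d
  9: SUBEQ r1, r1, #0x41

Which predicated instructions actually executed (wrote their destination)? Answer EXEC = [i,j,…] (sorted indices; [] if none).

EXEC = [1,6,8]

0: ✓ CMP  NZCV=1000
1: ✓ SUBLS  r0←0xce
2: · ADDPL
3: ✓ CMP  NZCV=1010
4: · ADDPL
5: · MOVLS
6: ✓ SUBVC  r1←0xb9
7: ✓ CMP  NZCV=0000
8: ✓ MOVLS  r4←0x2d
9: · SUBEQ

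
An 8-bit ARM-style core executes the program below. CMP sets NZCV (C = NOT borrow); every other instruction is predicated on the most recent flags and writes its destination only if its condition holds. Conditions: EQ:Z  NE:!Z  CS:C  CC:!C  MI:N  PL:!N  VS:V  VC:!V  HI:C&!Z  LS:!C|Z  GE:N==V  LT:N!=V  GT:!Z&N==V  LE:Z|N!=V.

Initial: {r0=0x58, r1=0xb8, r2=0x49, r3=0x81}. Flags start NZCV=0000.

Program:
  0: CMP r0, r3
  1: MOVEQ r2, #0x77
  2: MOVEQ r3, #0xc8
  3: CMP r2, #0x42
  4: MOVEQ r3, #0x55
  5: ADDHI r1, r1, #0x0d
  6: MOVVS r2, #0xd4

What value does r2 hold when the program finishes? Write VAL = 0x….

[0] flags=1001 → (cmp)
[1] flags=1001 EQ?F → skip
[2] flags=1001 EQ?F → skip
[3] flags=0010 → (cmp)
[4] flags=0010 EQ?F → skip
[5] flags=0010 HI?T → r1=0xc5
[6] flags=0010 VS?F → skip

VAL = 0x49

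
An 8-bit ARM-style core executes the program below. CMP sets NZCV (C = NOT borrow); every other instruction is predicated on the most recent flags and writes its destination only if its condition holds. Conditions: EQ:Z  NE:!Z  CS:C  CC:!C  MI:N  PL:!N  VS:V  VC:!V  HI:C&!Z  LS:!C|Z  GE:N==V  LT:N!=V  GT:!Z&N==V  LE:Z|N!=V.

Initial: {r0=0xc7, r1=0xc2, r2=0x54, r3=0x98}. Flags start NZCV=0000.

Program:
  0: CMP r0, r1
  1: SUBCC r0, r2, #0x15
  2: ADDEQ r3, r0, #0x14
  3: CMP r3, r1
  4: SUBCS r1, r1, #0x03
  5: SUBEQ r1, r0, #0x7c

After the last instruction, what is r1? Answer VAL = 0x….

[0] flags=0010 → (cmp)
[1] flags=0010 CC?F → skip
[2] flags=0010 EQ?F → skip
[3] flags=1000 → (cmp)
[4] flags=1000 CS?F → skip
[5] flags=1000 EQ?F → skip

VAL = 0xc2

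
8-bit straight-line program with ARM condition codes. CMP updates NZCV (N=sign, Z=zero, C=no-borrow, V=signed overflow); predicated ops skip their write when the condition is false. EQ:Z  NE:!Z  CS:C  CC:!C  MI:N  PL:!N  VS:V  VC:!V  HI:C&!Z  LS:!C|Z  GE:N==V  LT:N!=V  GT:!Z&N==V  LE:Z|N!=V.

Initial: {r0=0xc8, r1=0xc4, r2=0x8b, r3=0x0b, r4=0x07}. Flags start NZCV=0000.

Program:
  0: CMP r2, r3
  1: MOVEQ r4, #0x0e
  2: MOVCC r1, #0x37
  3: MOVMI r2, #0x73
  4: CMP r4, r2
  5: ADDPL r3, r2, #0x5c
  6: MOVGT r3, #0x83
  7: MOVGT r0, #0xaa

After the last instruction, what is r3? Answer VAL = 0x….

VAL = 0x0b

[0] flags=1010 → (cmp)
[1] flags=1010 EQ?F → skip
[2] flags=1010 CC?F → skip
[3] flags=1010 MI?T → r2=0x73
[4] flags=1000 → (cmp)
[5] flags=1000 PL?F → skip
[6] flags=1000 GT?F → skip
[7] flags=1000 GT?F → skip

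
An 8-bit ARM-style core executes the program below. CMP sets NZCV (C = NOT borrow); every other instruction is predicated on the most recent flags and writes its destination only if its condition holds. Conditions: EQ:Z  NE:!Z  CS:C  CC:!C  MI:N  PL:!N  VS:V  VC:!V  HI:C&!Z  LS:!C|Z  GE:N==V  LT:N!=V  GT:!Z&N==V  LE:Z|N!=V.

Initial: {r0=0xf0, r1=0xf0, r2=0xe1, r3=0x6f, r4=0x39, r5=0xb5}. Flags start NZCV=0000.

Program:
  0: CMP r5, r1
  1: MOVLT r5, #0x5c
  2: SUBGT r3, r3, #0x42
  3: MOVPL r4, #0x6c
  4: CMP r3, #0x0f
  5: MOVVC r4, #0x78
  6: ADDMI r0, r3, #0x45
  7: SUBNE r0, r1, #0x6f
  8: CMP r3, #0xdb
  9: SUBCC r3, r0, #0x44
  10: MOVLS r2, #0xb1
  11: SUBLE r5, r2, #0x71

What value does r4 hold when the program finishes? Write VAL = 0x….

0: ✓ CMP  NZCV=1000
1: ✓ MOVLT  r5←0x5c
2: · SUBGT
3: · MOVPL
4: ✓ CMP  NZCV=0010
5: ✓ MOVVC  r4←0x78
6: · ADDMI
7: ✓ SUBNE  r0←0x81
8: ✓ CMP  NZCV=1001
9: ✓ SUBCC  r3←0x3d
10: ✓ MOVLS  r2←0xb1
11: · SUBLE

VAL = 0x78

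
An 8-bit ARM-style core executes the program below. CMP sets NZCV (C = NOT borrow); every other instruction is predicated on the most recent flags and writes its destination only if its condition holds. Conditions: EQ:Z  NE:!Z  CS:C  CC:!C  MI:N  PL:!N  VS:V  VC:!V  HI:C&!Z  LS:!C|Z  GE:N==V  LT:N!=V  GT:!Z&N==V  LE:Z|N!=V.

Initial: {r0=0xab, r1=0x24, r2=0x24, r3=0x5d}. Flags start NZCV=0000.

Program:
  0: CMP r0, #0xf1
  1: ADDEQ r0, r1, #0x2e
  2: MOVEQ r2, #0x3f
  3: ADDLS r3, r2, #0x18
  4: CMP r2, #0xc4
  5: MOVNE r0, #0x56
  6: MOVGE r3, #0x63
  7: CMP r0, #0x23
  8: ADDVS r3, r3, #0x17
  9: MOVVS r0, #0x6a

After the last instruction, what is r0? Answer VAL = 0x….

0: ✓ CMP  NZCV=1000
1: · ADDEQ
2: · MOVEQ
3: ✓ ADDLS  r3←0x3c
4: ✓ CMP  NZCV=0000
5: ✓ MOVNE  r0←0x56
6: ✓ MOVGE  r3←0x63
7: ✓ CMP  NZCV=0010
8: · ADDVS
9: · MOVVS

VAL = 0x56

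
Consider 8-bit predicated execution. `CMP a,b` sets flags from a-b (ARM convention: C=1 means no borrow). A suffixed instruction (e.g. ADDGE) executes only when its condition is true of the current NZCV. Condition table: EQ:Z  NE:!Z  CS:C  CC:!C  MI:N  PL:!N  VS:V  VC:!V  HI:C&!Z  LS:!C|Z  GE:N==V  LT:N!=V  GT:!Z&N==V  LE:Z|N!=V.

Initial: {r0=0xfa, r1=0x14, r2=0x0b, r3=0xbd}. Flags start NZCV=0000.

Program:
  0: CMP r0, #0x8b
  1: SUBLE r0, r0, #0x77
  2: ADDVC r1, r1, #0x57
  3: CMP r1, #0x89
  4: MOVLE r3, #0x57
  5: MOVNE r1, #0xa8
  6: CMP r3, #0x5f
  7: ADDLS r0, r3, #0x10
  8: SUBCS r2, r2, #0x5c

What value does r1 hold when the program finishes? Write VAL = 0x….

VAL = 0xa8

[0] flags=0010 → (cmp)
[1] flags=0010 LE?F → skip
[2] flags=0010 VC?T → r1=0x6b
[3] flags=1001 → (cmp)
[4] flags=1001 LE?F → skip
[5] flags=1001 NE?T → r1=0xa8
[6] flags=0011 → (cmp)
[7] flags=0011 LS?F → skip
[8] flags=0011 CS?T → r2=0xaf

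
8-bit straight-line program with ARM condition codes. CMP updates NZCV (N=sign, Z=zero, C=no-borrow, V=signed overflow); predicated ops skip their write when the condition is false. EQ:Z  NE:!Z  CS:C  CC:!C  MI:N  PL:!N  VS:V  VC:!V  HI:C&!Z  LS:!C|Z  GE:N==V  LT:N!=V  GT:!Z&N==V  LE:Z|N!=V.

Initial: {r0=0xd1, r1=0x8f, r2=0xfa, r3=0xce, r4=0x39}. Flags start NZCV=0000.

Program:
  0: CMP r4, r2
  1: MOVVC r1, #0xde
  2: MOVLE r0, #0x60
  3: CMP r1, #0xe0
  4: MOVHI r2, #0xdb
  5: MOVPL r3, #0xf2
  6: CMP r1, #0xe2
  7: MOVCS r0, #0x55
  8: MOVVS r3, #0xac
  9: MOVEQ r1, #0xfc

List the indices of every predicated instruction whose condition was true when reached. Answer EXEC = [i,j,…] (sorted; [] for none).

EXEC = [1]

0: ✓ CMP  NZCV=0000
1: ✓ MOVVC  r1←0xde
2: · MOVLE
3: ✓ CMP  NZCV=1000
4: · MOVHI
5: · MOVPL
6: ✓ CMP  NZCV=1000
7: · MOVCS
8: · MOVVS
9: · MOVEQ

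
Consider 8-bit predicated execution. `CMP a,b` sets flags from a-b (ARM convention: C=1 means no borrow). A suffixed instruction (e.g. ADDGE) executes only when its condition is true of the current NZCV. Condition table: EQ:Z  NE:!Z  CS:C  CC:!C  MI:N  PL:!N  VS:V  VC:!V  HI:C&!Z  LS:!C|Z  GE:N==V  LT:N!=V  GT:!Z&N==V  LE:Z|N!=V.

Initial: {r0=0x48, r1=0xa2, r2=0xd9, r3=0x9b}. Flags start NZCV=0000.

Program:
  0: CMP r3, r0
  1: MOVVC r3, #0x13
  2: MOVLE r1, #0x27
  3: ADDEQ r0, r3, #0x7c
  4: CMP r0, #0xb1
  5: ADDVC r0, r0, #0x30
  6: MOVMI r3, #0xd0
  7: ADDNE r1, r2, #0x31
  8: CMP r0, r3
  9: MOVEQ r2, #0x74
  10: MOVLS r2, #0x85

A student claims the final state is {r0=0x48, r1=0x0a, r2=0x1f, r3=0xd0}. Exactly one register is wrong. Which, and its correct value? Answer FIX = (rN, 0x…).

FIX = (r2, 0x85)

0: ✓ CMP  NZCV=0011
1: · MOVVC
2: ✓ MOVLE  r1←0x27
3: · ADDEQ
4: ✓ CMP  NZCV=1001
5: · ADDVC
6: ✓ MOVMI  r3←0xd0
7: ✓ ADDNE  r1←0x0a
8: ✓ CMP  NZCV=0000
9: · MOVEQ
10: ✓ MOVLS  r2←0x85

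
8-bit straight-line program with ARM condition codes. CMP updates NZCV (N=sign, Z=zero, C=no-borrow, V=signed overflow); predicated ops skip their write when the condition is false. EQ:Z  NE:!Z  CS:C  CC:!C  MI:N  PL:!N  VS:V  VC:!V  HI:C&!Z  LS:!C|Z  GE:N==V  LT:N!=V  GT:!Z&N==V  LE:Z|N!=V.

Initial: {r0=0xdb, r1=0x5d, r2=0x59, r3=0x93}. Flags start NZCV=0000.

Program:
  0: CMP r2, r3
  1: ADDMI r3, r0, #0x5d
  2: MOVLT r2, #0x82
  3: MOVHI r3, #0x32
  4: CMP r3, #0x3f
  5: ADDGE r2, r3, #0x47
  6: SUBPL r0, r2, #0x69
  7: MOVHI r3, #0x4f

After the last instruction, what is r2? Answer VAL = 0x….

[0] flags=1001 → (cmp)
[1] flags=1001 MI?T → r3=0x38
[2] flags=1001 LT?F → skip
[3] flags=1001 HI?F → skip
[4] flags=1000 → (cmp)
[5] flags=1000 GE?F → skip
[6] flags=1000 PL?F → skip
[7] flags=1000 HI?F → skip

VAL = 0x59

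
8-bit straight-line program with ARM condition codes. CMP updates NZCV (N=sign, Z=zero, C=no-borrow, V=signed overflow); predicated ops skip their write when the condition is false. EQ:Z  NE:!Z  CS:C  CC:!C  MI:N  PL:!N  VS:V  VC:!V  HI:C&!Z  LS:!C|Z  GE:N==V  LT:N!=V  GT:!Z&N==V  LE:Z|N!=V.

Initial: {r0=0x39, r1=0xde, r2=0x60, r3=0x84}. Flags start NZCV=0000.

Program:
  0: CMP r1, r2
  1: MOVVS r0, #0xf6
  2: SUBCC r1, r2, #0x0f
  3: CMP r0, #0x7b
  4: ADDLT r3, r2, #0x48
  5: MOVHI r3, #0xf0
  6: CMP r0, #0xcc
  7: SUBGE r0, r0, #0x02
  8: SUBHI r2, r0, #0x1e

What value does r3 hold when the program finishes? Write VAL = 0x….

VAL = 0xf0

0: ✓ CMP  NZCV=0011
1: ✓ MOVVS  r0←0xf6
2: · SUBCC
3: ✓ CMP  NZCV=0011
4: ✓ ADDLT  r3←0xa8
5: ✓ MOVHI  r3←0xf0
6: ✓ CMP  NZCV=0010
7: ✓ SUBGE  r0←0xf4
8: ✓ SUBHI  r2←0xd6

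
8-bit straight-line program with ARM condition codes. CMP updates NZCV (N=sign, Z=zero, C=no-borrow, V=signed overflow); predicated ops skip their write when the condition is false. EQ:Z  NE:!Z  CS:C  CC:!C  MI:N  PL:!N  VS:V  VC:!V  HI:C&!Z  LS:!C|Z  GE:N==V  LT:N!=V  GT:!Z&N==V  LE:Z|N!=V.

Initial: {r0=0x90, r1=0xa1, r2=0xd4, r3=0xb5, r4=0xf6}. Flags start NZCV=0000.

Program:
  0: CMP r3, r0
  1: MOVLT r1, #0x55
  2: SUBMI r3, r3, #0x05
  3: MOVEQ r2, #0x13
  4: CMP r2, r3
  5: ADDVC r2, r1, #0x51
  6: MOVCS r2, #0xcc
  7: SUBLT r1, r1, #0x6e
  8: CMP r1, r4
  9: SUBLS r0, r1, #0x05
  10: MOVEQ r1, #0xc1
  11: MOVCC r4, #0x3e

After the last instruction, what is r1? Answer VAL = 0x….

0: ✓ CMP  NZCV=0010
1: · MOVLT
2: · SUBMI
3: · MOVEQ
4: ✓ CMP  NZCV=0010
5: ✓ ADDVC  r2←0xf2
6: ✓ MOVCS  r2←0xcc
7: · SUBLT
8: ✓ CMP  NZCV=1000
9: ✓ SUBLS  r0←0x9c
10: · MOVEQ
11: ✓ MOVCC  r4←0x3e

VAL = 0xa1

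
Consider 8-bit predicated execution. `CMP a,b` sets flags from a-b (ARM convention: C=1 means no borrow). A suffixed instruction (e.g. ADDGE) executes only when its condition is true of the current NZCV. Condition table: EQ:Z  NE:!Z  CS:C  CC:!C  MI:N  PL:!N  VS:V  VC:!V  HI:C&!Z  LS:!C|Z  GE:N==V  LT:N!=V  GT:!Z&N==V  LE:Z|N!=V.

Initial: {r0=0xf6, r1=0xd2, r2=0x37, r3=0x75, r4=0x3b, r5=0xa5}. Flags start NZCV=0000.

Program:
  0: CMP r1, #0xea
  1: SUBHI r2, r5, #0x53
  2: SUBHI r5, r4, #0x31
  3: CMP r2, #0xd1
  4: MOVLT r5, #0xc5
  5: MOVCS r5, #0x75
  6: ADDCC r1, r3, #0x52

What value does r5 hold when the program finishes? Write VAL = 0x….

VAL = 0xa5

0: ✓ CMP  NZCV=1000
1: · SUBHI
2: · SUBHI
3: ✓ CMP  NZCV=0000
4: · MOVLT
5: · MOVCS
6: ✓ ADDCC  r1←0xc7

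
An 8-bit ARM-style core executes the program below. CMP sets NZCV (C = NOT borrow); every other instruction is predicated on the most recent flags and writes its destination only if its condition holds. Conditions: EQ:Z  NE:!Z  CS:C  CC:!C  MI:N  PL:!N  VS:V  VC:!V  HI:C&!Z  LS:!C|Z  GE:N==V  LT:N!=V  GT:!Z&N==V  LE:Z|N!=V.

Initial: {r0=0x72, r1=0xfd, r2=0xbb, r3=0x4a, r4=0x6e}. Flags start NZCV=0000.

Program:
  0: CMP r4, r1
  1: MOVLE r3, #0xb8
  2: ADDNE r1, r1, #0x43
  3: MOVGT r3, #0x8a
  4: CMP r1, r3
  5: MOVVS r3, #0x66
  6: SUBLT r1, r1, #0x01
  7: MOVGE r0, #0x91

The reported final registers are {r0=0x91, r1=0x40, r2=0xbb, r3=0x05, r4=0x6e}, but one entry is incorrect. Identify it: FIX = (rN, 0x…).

0: ✓ CMP  NZCV=0000
1: · MOVLE
2: ✓ ADDNE  r1←0x40
3: ✓ MOVGT  r3←0x8a
4: ✓ CMP  NZCV=1001
5: ✓ MOVVS  r3←0x66
6: · SUBLT
7: ✓ MOVGE  r0←0x91

FIX = (r3, 0x66)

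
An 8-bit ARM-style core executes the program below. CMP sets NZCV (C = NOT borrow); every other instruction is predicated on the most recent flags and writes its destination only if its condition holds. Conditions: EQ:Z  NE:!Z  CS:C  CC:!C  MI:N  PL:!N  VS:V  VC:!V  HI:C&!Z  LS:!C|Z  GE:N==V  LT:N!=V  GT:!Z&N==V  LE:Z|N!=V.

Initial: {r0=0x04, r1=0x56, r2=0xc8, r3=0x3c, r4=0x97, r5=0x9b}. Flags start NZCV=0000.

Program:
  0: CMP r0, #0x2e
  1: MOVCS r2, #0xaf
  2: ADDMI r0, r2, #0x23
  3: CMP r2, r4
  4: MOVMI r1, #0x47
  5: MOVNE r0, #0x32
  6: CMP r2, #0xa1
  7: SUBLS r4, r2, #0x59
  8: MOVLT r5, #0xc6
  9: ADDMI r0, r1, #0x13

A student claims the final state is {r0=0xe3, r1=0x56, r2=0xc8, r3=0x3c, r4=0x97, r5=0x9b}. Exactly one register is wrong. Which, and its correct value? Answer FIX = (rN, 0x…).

[0] flags=1000 → (cmp)
[1] flags=1000 CS?F → skip
[2] flags=1000 MI?T → r0=0xeb
[3] flags=0010 → (cmp)
[4] flags=0010 MI?F → skip
[5] flags=0010 NE?T → r0=0x32
[6] flags=0010 → (cmp)
[7] flags=0010 LS?F → skip
[8] flags=0010 LT?F → skip
[9] flags=0010 MI?F → skip

FIX = (r0, 0x32)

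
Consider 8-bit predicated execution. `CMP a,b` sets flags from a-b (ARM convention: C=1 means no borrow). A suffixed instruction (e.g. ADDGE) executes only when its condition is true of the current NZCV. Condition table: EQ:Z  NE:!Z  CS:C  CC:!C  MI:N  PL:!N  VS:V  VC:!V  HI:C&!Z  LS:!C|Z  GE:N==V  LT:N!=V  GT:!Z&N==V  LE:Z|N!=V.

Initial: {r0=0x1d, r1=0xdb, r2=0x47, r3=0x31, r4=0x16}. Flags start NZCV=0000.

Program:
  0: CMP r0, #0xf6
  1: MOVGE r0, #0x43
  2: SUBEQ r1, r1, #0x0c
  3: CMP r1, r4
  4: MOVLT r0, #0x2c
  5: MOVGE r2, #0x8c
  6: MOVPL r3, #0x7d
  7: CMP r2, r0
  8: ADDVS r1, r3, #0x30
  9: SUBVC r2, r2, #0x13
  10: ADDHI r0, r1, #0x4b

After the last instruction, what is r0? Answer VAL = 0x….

VAL = 0x26

0: ✓ CMP  NZCV=0000
1: ✓ MOVGE  r0←0x43
2: · SUBEQ
3: ✓ CMP  NZCV=1010
4: ✓ MOVLT  r0←0x2c
5: · MOVGE
6: · MOVPL
7: ✓ CMP  NZCV=0010
8: · ADDVS
9: ✓ SUBVC  r2←0x34
10: ✓ ADDHI  r0←0x26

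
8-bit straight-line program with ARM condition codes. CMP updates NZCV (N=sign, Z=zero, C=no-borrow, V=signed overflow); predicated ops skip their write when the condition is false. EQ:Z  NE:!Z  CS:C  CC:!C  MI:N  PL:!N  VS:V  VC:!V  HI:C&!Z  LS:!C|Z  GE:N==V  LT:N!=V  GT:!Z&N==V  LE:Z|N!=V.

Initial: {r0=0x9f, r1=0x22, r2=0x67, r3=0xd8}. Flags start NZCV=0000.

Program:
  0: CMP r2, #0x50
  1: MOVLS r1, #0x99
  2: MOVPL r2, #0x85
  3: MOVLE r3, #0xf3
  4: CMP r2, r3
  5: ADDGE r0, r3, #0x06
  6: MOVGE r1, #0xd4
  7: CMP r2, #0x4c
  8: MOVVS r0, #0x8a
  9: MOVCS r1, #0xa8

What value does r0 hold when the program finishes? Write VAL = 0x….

VAL = 0x8a

0: ✓ CMP  NZCV=0010
1: · MOVLS
2: ✓ MOVPL  r2←0x85
3: · MOVLE
4: ✓ CMP  NZCV=1000
5: · ADDGE
6: · MOVGE
7: ✓ CMP  NZCV=0011
8: ✓ MOVVS  r0←0x8a
9: ✓ MOVCS  r1←0xa8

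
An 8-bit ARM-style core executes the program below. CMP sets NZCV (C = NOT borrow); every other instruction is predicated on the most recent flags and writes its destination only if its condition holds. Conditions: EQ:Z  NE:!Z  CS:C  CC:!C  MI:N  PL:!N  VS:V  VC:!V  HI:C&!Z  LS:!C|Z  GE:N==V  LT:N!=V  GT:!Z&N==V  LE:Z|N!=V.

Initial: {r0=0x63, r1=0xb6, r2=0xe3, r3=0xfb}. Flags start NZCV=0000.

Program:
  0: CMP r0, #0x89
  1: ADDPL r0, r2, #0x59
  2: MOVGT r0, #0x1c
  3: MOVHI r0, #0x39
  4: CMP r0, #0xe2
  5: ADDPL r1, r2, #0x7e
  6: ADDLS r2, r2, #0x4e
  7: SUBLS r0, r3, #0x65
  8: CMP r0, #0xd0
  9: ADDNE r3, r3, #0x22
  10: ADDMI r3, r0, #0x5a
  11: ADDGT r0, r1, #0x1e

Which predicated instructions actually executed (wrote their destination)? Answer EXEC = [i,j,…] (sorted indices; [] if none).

EXEC = [2,5,6,7,9,10]

0: ✓ CMP  NZCV=1001
1: · ADDPL
2: ✓ MOVGT  r0←0x1c
3: · MOVHI
4: ✓ CMP  NZCV=0000
5: ✓ ADDPL  r1←0x61
6: ✓ ADDLS  r2←0x31
7: ✓ SUBLS  r0←0x96
8: ✓ CMP  NZCV=1000
9: ✓ ADDNE  r3←0x1d
10: ✓ ADDMI  r3←0xf0
11: · ADDGT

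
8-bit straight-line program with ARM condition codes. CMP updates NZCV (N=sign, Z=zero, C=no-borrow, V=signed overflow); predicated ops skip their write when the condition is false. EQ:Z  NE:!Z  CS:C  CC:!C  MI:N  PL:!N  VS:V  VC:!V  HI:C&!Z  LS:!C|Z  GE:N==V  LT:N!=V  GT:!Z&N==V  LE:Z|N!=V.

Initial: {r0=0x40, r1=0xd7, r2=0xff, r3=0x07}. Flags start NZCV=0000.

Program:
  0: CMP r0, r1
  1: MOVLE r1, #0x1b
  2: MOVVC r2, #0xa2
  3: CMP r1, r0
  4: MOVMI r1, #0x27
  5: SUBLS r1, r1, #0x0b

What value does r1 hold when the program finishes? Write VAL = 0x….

[0] flags=0000 → (cmp)
[1] flags=0000 LE?F → skip
[2] flags=0000 VC?T → r2=0xa2
[3] flags=1010 → (cmp)
[4] flags=1010 MI?T → r1=0x27
[5] flags=1010 LS?F → skip

VAL = 0x27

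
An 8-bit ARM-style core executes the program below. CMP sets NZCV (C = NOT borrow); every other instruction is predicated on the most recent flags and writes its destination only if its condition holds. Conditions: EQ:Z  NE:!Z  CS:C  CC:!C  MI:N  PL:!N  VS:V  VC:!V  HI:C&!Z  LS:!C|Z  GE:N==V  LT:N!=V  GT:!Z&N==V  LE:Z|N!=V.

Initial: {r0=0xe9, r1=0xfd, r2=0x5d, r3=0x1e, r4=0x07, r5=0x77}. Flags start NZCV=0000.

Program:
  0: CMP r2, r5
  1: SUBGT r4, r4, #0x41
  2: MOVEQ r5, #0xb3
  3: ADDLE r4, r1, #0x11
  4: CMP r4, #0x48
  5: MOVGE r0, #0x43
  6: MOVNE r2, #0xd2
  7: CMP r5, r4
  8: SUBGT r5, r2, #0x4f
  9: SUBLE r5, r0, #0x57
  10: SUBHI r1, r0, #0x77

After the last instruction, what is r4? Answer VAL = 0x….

VAL = 0x0e

[0] flags=1000 → (cmp)
[1] flags=1000 GT?F → skip
[2] flags=1000 EQ?F → skip
[3] flags=1000 LE?T → r4=0x0e
[4] flags=1000 → (cmp)
[5] flags=1000 GE?F → skip
[6] flags=1000 NE?T → r2=0xd2
[7] flags=0010 → (cmp)
[8] flags=0010 GT?T → r5=0x83
[9] flags=0010 LE?F → skip
[10] flags=0010 HI?T → r1=0x72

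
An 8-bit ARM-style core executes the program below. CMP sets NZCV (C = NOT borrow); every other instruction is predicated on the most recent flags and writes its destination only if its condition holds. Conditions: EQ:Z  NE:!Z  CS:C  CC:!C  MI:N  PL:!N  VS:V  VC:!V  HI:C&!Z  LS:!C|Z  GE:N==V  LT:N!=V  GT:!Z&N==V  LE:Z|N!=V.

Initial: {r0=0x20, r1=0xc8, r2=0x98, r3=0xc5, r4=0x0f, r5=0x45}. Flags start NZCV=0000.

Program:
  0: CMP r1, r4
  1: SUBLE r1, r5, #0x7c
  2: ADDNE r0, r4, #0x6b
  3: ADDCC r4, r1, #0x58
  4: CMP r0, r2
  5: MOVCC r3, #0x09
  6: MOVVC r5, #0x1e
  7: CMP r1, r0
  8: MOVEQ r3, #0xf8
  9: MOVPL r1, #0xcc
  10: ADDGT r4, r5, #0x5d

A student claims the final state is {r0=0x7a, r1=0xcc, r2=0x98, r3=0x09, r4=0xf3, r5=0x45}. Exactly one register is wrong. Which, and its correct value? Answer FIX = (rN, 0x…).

0: ✓ CMP  NZCV=1010
1: ✓ SUBLE  r1←0xc9
2: ✓ ADDNE  r0←0x7a
3: · ADDCC
4: ✓ CMP  NZCV=1001
5: ✓ MOVCC  r3←0x09
6: · MOVVC
7: ✓ CMP  NZCV=0011
8: · MOVEQ
9: ✓ MOVPL  r1←0xcc
10: · ADDGT

FIX = (r4, 0x0f)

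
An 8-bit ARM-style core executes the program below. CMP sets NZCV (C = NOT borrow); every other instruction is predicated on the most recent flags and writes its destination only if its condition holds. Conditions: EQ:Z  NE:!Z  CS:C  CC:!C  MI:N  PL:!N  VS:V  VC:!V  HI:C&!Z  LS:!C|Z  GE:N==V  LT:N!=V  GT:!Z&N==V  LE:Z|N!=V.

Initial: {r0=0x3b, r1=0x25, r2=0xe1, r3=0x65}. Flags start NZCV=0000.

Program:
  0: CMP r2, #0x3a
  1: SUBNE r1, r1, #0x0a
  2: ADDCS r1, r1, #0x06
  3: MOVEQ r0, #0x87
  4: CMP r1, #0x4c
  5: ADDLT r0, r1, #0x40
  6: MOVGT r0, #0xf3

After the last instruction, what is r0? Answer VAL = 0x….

VAL = 0x61

[0] flags=1010 → (cmp)
[1] flags=1010 NE?T → r1=0x1b
[2] flags=1010 CS?T → r1=0x21
[3] flags=1010 EQ?F → skip
[4] flags=1000 → (cmp)
[5] flags=1000 LT?T → r0=0x61
[6] flags=1000 GT?F → skip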